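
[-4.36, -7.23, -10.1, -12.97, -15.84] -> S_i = -4.36 + -2.87*i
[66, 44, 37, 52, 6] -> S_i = Random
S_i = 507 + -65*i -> [507, 442, 377, 312, 247]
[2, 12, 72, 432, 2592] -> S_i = 2*6^i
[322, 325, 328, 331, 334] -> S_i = 322 + 3*i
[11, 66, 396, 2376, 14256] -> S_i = 11*6^i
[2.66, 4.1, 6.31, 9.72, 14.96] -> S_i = 2.66*1.54^i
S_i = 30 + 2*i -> [30, 32, 34, 36, 38]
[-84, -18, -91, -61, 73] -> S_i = Random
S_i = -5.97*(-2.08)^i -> [-5.97, 12.42, -25.83, 53.72, -111.74]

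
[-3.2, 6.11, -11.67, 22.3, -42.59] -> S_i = -3.20*(-1.91)^i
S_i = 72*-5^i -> [72, -360, 1800, -9000, 45000]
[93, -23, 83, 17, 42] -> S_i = Random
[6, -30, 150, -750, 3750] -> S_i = 6*-5^i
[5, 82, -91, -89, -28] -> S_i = Random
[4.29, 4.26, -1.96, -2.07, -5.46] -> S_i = Random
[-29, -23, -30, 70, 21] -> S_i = Random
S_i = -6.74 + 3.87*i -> [-6.74, -2.87, 1.0, 4.87, 8.74]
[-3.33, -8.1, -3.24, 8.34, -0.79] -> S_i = Random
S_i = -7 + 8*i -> [-7, 1, 9, 17, 25]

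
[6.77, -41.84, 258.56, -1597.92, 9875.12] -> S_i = 6.77*(-6.18)^i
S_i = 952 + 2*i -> [952, 954, 956, 958, 960]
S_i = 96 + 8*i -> [96, 104, 112, 120, 128]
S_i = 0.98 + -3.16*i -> [0.98, -2.18, -5.34, -8.5, -11.66]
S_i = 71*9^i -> [71, 639, 5751, 51759, 465831]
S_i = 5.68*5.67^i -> [5.68, 32.21, 182.61, 1035.37, 5870.57]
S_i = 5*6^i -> [5, 30, 180, 1080, 6480]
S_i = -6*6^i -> [-6, -36, -216, -1296, -7776]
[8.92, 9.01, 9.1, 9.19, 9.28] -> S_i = 8.92 + 0.09*i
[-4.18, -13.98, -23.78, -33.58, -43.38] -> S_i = -4.18 + -9.80*i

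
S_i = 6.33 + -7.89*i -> [6.33, -1.56, -9.45, -17.34, -25.23]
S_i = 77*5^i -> [77, 385, 1925, 9625, 48125]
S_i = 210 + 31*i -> [210, 241, 272, 303, 334]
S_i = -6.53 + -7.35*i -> [-6.53, -13.88, -21.23, -28.58, -35.93]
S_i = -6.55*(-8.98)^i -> [-6.55, 58.82, -528.19, 4743.19, -42593.83]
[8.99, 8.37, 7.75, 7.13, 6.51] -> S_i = 8.99 + -0.62*i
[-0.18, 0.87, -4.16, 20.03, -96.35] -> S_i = -0.18*(-4.81)^i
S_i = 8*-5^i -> [8, -40, 200, -1000, 5000]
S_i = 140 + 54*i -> [140, 194, 248, 302, 356]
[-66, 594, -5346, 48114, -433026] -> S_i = -66*-9^i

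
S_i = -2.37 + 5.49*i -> [-2.37, 3.12, 8.61, 14.1, 19.59]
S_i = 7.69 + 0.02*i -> [7.69, 7.71, 7.73, 7.75, 7.77]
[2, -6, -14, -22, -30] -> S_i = 2 + -8*i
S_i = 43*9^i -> [43, 387, 3483, 31347, 282123]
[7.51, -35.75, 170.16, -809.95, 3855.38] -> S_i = 7.51*(-4.76)^i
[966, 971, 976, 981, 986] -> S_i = 966 + 5*i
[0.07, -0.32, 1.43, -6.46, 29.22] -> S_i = 0.07*(-4.52)^i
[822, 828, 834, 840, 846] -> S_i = 822 + 6*i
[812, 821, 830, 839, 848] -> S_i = 812 + 9*i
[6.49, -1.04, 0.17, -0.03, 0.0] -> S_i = 6.49*(-0.16)^i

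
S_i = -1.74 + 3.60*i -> [-1.74, 1.86, 5.46, 9.06, 12.66]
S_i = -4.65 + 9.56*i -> [-4.65, 4.91, 14.47, 24.03, 33.59]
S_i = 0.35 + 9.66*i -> [0.35, 10.01, 19.67, 29.33, 38.99]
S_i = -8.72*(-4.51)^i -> [-8.72, 39.33, -177.37, 799.92, -3607.64]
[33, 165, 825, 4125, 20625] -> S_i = 33*5^i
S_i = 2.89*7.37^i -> [2.89, 21.3, 156.98, 1156.91, 8526.44]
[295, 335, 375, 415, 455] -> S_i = 295 + 40*i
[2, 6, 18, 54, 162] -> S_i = 2*3^i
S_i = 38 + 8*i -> [38, 46, 54, 62, 70]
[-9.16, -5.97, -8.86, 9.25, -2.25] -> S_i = Random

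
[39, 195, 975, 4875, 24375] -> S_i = 39*5^i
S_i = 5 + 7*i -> [5, 12, 19, 26, 33]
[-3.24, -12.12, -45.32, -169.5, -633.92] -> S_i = -3.24*3.74^i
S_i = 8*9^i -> [8, 72, 648, 5832, 52488]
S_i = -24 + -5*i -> [-24, -29, -34, -39, -44]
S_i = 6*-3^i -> [6, -18, 54, -162, 486]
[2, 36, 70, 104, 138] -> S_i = 2 + 34*i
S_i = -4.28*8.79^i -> [-4.28, -37.62, -330.69, -2906.77, -25550.49]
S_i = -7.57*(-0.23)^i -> [-7.57, 1.74, -0.4, 0.09, -0.02]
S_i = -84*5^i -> [-84, -420, -2100, -10500, -52500]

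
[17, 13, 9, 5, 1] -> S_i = 17 + -4*i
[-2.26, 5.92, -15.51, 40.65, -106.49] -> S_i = -2.26*(-2.62)^i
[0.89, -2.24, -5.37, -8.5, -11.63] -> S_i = 0.89 + -3.13*i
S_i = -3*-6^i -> [-3, 18, -108, 648, -3888]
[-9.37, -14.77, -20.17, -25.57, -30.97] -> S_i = -9.37 + -5.40*i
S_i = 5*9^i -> [5, 45, 405, 3645, 32805]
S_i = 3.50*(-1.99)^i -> [3.5, -6.96, 13.86, -27.58, 54.89]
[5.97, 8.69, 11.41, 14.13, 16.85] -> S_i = 5.97 + 2.72*i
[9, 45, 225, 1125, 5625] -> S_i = 9*5^i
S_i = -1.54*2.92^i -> [-1.54, -4.5, -13.13, -38.34, -111.96]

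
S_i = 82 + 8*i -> [82, 90, 98, 106, 114]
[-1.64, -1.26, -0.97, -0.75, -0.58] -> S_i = -1.64*0.77^i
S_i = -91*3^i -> [-91, -273, -819, -2457, -7371]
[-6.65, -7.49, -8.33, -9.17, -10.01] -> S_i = -6.65 + -0.84*i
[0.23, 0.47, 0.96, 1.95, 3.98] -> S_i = 0.23*2.04^i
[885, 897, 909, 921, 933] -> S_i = 885 + 12*i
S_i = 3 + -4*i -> [3, -1, -5, -9, -13]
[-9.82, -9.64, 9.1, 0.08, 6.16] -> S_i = Random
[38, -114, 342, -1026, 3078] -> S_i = 38*-3^i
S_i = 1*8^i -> [1, 8, 64, 512, 4096]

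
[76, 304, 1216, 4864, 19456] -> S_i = 76*4^i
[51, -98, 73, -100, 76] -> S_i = Random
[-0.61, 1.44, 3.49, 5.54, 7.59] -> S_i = -0.61 + 2.05*i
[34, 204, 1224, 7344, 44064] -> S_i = 34*6^i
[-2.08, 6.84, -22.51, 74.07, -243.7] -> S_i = -2.08*(-3.29)^i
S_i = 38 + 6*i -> [38, 44, 50, 56, 62]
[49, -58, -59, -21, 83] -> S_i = Random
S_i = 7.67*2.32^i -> [7.67, 17.79, 41.28, 95.78, 222.2]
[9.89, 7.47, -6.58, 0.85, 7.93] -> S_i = Random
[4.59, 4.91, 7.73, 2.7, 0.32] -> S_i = Random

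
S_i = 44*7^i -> [44, 308, 2156, 15092, 105644]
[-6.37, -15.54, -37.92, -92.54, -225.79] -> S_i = -6.37*2.44^i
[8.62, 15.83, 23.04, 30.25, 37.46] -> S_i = 8.62 + 7.21*i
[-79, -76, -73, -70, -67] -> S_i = -79 + 3*i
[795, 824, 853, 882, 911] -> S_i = 795 + 29*i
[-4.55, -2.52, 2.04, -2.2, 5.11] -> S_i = Random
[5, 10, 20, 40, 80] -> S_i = 5*2^i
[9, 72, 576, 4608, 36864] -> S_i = 9*8^i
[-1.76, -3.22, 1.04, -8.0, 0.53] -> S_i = Random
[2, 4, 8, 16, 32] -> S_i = 2*2^i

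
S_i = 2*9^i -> [2, 18, 162, 1458, 13122]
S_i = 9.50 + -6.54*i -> [9.5, 2.96, -3.58, -10.12, -16.66]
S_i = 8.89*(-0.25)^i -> [8.89, -2.22, 0.56, -0.14, 0.03]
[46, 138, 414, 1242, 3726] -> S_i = 46*3^i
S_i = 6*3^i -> [6, 18, 54, 162, 486]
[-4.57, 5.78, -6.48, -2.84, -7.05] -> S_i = Random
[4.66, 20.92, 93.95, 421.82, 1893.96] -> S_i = 4.66*4.49^i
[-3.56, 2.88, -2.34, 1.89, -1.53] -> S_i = -3.56*(-0.81)^i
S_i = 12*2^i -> [12, 24, 48, 96, 192]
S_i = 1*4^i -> [1, 4, 16, 64, 256]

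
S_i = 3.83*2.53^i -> [3.83, 9.69, 24.52, 62.02, 156.92]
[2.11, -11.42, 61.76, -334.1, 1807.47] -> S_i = 2.11*(-5.41)^i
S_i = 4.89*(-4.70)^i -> [4.89, -22.98, 108.02, -507.69, 2386.16]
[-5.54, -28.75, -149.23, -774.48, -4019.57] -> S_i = -5.54*5.19^i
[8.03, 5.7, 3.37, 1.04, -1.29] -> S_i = 8.03 + -2.33*i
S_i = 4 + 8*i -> [4, 12, 20, 28, 36]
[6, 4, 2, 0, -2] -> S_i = 6 + -2*i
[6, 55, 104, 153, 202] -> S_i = 6 + 49*i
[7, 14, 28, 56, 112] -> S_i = 7*2^i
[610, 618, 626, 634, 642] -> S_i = 610 + 8*i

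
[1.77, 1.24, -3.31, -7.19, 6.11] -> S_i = Random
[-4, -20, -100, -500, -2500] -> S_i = -4*5^i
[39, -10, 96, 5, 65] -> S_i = Random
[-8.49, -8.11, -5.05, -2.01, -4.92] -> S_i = Random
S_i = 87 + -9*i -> [87, 78, 69, 60, 51]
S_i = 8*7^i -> [8, 56, 392, 2744, 19208]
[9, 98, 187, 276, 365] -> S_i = 9 + 89*i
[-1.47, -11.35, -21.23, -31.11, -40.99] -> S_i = -1.47 + -9.88*i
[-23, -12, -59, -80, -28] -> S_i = Random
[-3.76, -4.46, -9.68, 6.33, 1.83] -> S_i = Random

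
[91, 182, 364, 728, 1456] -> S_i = 91*2^i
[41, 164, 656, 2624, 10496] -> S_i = 41*4^i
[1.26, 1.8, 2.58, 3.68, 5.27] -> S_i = 1.26*1.43^i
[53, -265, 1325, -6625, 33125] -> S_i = 53*-5^i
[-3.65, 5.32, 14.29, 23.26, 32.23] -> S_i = -3.65 + 8.97*i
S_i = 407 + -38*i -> [407, 369, 331, 293, 255]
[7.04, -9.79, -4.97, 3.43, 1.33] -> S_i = Random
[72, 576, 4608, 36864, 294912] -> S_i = 72*8^i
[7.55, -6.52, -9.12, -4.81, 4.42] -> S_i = Random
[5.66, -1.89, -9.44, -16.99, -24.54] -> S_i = 5.66 + -7.55*i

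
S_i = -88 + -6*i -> [-88, -94, -100, -106, -112]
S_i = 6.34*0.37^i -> [6.34, 2.35, 0.87, 0.32, 0.12]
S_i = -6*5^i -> [-6, -30, -150, -750, -3750]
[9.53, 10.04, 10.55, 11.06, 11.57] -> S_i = 9.53 + 0.51*i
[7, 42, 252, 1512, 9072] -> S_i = 7*6^i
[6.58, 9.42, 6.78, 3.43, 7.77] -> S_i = Random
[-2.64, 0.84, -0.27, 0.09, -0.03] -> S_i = -2.64*(-0.32)^i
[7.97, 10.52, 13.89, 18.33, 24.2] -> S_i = 7.97*1.32^i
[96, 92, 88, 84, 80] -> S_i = 96 + -4*i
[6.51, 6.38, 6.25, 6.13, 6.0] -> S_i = 6.51*0.98^i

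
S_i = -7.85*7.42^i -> [-7.85, -58.25, -432.19, -3206.87, -23794.98]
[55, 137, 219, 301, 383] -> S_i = 55 + 82*i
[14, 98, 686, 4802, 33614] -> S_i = 14*7^i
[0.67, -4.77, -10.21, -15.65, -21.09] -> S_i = 0.67 + -5.44*i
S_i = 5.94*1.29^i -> [5.94, 7.66, 9.88, 12.75, 16.45]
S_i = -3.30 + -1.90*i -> [-3.3, -5.2, -7.1, -9.0, -10.9]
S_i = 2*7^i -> [2, 14, 98, 686, 4802]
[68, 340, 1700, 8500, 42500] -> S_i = 68*5^i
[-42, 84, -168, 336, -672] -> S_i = -42*-2^i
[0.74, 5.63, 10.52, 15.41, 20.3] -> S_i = 0.74 + 4.89*i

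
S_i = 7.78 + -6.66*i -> [7.78, 1.12, -5.54, -12.2, -18.86]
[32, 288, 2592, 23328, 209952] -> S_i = 32*9^i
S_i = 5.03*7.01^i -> [5.03, 35.26, 247.17, 1732.69, 12146.19]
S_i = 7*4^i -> [7, 28, 112, 448, 1792]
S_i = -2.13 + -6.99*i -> [-2.13, -9.12, -16.11, -23.1, -30.09]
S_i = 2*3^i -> [2, 6, 18, 54, 162]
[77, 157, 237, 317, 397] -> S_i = 77 + 80*i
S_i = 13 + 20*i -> [13, 33, 53, 73, 93]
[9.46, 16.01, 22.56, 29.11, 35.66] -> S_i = 9.46 + 6.55*i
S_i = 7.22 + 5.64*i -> [7.22, 12.86, 18.5, 24.14, 29.78]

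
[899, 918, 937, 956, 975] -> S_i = 899 + 19*i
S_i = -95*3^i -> [-95, -285, -855, -2565, -7695]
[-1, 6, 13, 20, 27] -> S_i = -1 + 7*i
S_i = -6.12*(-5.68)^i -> [-6.12, 34.76, -197.45, 1121.49, -6370.08]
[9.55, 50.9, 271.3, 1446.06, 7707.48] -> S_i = 9.55*5.33^i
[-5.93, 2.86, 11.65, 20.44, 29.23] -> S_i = -5.93 + 8.79*i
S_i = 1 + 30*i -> [1, 31, 61, 91, 121]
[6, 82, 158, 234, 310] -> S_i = 6 + 76*i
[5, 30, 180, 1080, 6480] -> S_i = 5*6^i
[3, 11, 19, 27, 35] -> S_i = 3 + 8*i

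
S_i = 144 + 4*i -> [144, 148, 152, 156, 160]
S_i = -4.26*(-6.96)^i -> [-4.26, 29.65, -206.36, 1436.27, -9996.47]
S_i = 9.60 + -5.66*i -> [9.6, 3.94, -1.72, -7.38, -13.04]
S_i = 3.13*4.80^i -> [3.13, 15.02, 72.12, 346.15, 1661.53]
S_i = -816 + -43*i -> [-816, -859, -902, -945, -988]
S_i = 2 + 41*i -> [2, 43, 84, 125, 166]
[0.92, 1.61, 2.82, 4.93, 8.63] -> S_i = 0.92*1.75^i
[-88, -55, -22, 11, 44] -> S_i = -88 + 33*i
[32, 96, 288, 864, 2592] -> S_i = 32*3^i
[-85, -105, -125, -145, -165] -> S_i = -85 + -20*i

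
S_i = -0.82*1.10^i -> [-0.82, -0.9, -0.99, -1.09, -1.2]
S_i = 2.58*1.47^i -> [2.58, 3.79, 5.58, 8.2, 12.05]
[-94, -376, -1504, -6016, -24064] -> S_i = -94*4^i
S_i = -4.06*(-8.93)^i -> [-4.06, 36.26, -323.76, 2891.22, -25818.55]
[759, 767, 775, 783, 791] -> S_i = 759 + 8*i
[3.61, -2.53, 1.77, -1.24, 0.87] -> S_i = 3.61*(-0.70)^i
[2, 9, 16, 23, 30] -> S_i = 2 + 7*i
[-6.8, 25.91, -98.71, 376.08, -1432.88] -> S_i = -6.80*(-3.81)^i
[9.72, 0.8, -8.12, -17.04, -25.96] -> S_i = 9.72 + -8.92*i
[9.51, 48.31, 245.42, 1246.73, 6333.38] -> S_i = 9.51*5.08^i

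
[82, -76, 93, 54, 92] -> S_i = Random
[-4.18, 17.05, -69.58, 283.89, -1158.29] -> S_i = -4.18*(-4.08)^i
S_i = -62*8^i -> [-62, -496, -3968, -31744, -253952]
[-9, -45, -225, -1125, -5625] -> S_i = -9*5^i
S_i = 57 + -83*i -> [57, -26, -109, -192, -275]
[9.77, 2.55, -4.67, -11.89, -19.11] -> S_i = 9.77 + -7.22*i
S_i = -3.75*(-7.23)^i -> [-3.75, 27.11, -196.02, 1417.25, -10246.71]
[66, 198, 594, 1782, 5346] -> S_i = 66*3^i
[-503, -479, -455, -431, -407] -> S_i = -503 + 24*i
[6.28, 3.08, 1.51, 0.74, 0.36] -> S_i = 6.28*0.49^i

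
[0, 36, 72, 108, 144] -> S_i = 0 + 36*i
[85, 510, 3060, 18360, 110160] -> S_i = 85*6^i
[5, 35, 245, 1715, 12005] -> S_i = 5*7^i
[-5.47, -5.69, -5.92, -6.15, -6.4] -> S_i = -5.47*1.04^i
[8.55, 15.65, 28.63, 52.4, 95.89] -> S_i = 8.55*1.83^i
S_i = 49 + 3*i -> [49, 52, 55, 58, 61]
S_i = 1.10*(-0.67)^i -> [1.1, -0.74, 0.49, -0.33, 0.22]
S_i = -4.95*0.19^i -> [-4.95, -0.94, -0.18, -0.03, -0.01]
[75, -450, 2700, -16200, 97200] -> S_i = 75*-6^i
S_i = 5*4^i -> [5, 20, 80, 320, 1280]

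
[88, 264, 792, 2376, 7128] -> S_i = 88*3^i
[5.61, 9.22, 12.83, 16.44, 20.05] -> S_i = 5.61 + 3.61*i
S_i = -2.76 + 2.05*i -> [-2.76, -0.71, 1.34, 3.39, 5.44]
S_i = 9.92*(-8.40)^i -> [9.92, -83.33, 699.96, -5879.62, 49388.84]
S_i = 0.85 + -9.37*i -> [0.85, -8.52, -17.89, -27.26, -36.63]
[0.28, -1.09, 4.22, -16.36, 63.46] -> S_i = 0.28*(-3.88)^i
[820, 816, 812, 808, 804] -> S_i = 820 + -4*i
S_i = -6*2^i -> [-6, -12, -24, -48, -96]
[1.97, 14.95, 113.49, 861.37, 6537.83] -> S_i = 1.97*7.59^i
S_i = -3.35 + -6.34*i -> [-3.35, -9.69, -16.03, -22.37, -28.71]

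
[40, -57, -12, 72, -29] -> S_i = Random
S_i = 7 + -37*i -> [7, -30, -67, -104, -141]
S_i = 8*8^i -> [8, 64, 512, 4096, 32768]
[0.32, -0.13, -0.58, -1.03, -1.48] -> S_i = 0.32 + -0.45*i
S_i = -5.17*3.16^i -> [-5.17, -16.34, -51.63, -163.14, -515.51]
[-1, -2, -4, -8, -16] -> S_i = -1*2^i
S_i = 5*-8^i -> [5, -40, 320, -2560, 20480]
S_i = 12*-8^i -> [12, -96, 768, -6144, 49152]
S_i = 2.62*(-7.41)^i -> [2.62, -19.41, 143.86, -1066.0, 7899.04]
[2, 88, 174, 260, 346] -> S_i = 2 + 86*i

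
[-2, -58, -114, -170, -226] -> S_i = -2 + -56*i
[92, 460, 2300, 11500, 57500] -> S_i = 92*5^i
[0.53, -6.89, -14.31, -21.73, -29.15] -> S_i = 0.53 + -7.42*i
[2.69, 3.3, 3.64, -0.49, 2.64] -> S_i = Random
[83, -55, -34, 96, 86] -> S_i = Random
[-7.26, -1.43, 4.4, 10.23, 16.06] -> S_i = -7.26 + 5.83*i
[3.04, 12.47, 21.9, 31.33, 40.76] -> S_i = 3.04 + 9.43*i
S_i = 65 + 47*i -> [65, 112, 159, 206, 253]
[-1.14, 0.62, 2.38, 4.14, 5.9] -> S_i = -1.14 + 1.76*i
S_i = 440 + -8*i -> [440, 432, 424, 416, 408]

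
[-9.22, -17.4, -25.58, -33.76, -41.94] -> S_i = -9.22 + -8.18*i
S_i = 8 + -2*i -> [8, 6, 4, 2, 0]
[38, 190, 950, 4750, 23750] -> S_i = 38*5^i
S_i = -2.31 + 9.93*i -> [-2.31, 7.62, 17.55, 27.48, 37.41]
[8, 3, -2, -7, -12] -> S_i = 8 + -5*i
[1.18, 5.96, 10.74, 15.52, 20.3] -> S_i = 1.18 + 4.78*i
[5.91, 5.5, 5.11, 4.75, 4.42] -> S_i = 5.91*0.93^i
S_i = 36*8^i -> [36, 288, 2304, 18432, 147456]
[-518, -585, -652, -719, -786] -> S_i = -518 + -67*i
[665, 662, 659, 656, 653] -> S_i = 665 + -3*i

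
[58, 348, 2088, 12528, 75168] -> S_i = 58*6^i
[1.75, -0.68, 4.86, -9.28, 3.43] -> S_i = Random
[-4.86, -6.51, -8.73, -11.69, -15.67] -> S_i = -4.86*1.34^i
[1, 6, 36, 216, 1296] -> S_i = 1*6^i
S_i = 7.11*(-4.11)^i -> [7.11, -29.22, 120.1, -493.62, 2028.79]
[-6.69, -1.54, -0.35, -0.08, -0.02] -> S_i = -6.69*0.23^i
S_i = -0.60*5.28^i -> [-0.6, -3.17, -16.73, -88.32, -466.32]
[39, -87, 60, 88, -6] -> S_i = Random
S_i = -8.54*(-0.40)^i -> [-8.54, 3.42, -1.37, 0.55, -0.22]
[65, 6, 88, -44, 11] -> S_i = Random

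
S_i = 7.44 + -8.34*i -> [7.44, -0.9, -9.24, -17.58, -25.92]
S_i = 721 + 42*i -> [721, 763, 805, 847, 889]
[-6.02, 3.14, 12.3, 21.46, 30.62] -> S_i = -6.02 + 9.16*i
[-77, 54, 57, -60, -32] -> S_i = Random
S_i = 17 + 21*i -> [17, 38, 59, 80, 101]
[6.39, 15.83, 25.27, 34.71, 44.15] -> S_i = 6.39 + 9.44*i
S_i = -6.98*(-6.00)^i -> [-6.98, 41.88, -251.28, 1507.68, -9046.08]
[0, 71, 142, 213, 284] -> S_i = 0 + 71*i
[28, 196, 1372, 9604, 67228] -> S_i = 28*7^i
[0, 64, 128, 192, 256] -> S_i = 0 + 64*i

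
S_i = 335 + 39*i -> [335, 374, 413, 452, 491]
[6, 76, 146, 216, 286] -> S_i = 6 + 70*i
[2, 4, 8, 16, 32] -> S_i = 2*2^i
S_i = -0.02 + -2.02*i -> [-0.02, -2.04, -4.06, -6.08, -8.1]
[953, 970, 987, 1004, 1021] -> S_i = 953 + 17*i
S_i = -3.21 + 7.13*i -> [-3.21, 3.92, 11.05, 18.18, 25.31]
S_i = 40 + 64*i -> [40, 104, 168, 232, 296]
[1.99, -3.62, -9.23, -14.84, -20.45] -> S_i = 1.99 + -5.61*i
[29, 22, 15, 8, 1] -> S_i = 29 + -7*i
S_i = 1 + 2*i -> [1, 3, 5, 7, 9]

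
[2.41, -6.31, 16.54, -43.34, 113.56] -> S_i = 2.41*(-2.62)^i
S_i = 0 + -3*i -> [0, -3, -6, -9, -12]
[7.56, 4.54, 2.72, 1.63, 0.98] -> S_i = 7.56*0.60^i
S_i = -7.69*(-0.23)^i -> [-7.69, 1.77, -0.41, 0.09, -0.02]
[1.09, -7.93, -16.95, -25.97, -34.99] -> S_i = 1.09 + -9.02*i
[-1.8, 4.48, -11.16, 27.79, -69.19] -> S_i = -1.80*(-2.49)^i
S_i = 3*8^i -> [3, 24, 192, 1536, 12288]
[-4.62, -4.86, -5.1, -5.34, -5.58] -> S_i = -4.62 + -0.24*i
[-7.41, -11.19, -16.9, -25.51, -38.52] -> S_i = -7.41*1.51^i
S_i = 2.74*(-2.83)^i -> [2.74, -7.75, 21.94, -62.1, 175.75]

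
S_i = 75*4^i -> [75, 300, 1200, 4800, 19200]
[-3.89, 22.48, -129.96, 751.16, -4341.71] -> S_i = -3.89*(-5.78)^i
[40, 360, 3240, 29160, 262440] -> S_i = 40*9^i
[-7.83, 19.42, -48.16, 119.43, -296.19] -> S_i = -7.83*(-2.48)^i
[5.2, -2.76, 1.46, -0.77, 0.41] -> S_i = 5.20*(-0.53)^i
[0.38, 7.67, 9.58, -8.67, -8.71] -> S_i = Random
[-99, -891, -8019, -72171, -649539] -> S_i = -99*9^i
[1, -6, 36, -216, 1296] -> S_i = 1*-6^i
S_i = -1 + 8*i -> [-1, 7, 15, 23, 31]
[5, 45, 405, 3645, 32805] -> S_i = 5*9^i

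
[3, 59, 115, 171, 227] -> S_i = 3 + 56*i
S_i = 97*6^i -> [97, 582, 3492, 20952, 125712]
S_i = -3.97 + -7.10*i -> [-3.97, -11.07, -18.17, -25.27, -32.37]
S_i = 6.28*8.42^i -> [6.28, 52.88, 445.23, 3748.83, 31565.16]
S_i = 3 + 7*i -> [3, 10, 17, 24, 31]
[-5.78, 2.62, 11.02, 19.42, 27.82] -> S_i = -5.78 + 8.40*i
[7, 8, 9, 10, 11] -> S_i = 7 + 1*i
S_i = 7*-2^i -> [7, -14, 28, -56, 112]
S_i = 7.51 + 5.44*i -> [7.51, 12.95, 18.39, 23.83, 29.27]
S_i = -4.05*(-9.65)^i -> [-4.05, 39.08, -377.15, 3639.46, -35120.79]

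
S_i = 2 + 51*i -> [2, 53, 104, 155, 206]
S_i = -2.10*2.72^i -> [-2.1, -5.71, -15.54, -42.26, -114.95]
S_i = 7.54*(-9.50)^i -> [7.54, -71.63, 680.48, -6464.61, 61413.77]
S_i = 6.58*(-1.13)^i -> [6.58, -7.44, 8.4, -9.49, 10.73]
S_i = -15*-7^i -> [-15, 105, -735, 5145, -36015]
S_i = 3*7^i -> [3, 21, 147, 1029, 7203]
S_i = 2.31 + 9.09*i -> [2.31, 11.4, 20.49, 29.58, 38.67]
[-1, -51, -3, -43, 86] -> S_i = Random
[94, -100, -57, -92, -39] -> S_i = Random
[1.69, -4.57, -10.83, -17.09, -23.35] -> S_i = 1.69 + -6.26*i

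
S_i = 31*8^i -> [31, 248, 1984, 15872, 126976]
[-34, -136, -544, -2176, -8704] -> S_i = -34*4^i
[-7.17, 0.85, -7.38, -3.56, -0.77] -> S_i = Random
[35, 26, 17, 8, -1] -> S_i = 35 + -9*i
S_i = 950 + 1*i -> [950, 951, 952, 953, 954]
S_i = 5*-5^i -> [5, -25, 125, -625, 3125]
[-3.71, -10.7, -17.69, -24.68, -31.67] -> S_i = -3.71 + -6.99*i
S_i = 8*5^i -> [8, 40, 200, 1000, 5000]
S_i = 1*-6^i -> [1, -6, 36, -216, 1296]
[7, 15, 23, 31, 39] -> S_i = 7 + 8*i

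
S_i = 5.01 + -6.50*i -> [5.01, -1.49, -7.99, -14.49, -20.99]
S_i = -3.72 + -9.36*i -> [-3.72, -13.08, -22.44, -31.8, -41.16]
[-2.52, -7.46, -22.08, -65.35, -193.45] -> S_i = -2.52*2.96^i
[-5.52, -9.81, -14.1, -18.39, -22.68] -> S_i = -5.52 + -4.29*i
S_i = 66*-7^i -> [66, -462, 3234, -22638, 158466]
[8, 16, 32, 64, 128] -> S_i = 8*2^i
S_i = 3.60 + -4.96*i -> [3.6, -1.36, -6.32, -11.28, -16.24]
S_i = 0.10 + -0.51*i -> [0.1, -0.41, -0.92, -1.43, -1.94]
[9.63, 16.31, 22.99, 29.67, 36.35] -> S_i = 9.63 + 6.68*i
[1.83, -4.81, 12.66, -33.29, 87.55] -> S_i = 1.83*(-2.63)^i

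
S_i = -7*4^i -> [-7, -28, -112, -448, -1792]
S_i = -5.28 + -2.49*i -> [-5.28, -7.77, -10.26, -12.75, -15.24]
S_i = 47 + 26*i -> [47, 73, 99, 125, 151]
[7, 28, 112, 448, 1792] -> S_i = 7*4^i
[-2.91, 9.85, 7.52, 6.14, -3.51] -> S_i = Random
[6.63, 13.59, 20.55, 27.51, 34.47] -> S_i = 6.63 + 6.96*i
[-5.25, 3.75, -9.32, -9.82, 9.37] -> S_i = Random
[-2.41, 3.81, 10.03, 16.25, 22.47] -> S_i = -2.41 + 6.22*i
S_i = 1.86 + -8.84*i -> [1.86, -6.98, -15.82, -24.66, -33.5]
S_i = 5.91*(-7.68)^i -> [5.91, -45.39, 348.59, -2677.14, 20560.44]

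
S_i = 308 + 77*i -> [308, 385, 462, 539, 616]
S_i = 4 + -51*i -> [4, -47, -98, -149, -200]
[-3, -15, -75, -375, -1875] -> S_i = -3*5^i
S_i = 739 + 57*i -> [739, 796, 853, 910, 967]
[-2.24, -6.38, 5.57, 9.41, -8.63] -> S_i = Random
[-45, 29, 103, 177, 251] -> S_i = -45 + 74*i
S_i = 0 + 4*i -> [0, 4, 8, 12, 16]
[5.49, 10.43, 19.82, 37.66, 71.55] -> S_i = 5.49*1.90^i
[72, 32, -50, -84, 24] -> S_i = Random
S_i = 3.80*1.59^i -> [3.8, 6.04, 9.61, 15.27, 24.29]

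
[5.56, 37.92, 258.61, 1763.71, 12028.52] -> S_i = 5.56*6.82^i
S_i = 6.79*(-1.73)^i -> [6.79, -11.75, 20.32, -35.16, 60.82]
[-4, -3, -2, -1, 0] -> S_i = -4 + 1*i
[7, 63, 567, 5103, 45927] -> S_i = 7*9^i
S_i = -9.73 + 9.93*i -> [-9.73, 0.2, 10.13, 20.06, 29.99]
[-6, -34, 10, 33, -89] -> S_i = Random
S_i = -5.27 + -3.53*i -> [-5.27, -8.8, -12.33, -15.86, -19.39]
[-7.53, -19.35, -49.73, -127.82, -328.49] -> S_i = -7.53*2.57^i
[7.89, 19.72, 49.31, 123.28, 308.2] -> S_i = 7.89*2.50^i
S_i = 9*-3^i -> [9, -27, 81, -243, 729]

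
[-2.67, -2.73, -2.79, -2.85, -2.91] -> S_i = -2.67 + -0.06*i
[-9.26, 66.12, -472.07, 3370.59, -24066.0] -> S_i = -9.26*(-7.14)^i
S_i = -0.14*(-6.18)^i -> [-0.14, 0.87, -5.35, 33.04, -204.21]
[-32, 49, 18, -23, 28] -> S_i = Random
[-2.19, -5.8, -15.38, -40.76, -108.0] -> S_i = -2.19*2.65^i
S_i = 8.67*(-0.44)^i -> [8.67, -3.81, 1.68, -0.74, 0.32]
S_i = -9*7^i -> [-9, -63, -441, -3087, -21609]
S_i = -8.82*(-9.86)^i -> [-8.82, 86.97, -857.48, 8454.72, -83363.56]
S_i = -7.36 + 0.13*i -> [-7.36, -7.23, -7.1, -6.97, -6.84]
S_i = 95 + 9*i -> [95, 104, 113, 122, 131]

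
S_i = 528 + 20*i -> [528, 548, 568, 588, 608]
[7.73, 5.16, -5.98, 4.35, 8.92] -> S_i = Random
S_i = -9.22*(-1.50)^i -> [-9.22, 13.83, -20.74, 31.12, -46.68]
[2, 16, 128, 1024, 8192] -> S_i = 2*8^i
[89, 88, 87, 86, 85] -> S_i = 89 + -1*i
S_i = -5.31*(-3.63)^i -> [-5.31, 19.28, -69.97, 253.99, -921.98]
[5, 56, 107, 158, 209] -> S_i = 5 + 51*i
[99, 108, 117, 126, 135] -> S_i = 99 + 9*i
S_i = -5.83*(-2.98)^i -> [-5.83, 17.37, -51.77, 154.28, -459.76]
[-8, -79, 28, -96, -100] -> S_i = Random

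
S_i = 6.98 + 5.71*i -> [6.98, 12.69, 18.4, 24.11, 29.82]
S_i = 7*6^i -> [7, 42, 252, 1512, 9072]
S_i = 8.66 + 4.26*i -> [8.66, 12.92, 17.18, 21.44, 25.7]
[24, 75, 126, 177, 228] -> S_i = 24 + 51*i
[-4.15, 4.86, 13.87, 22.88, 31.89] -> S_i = -4.15 + 9.01*i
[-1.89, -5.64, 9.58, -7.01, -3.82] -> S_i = Random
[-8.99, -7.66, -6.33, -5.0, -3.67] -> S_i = -8.99 + 1.33*i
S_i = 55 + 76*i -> [55, 131, 207, 283, 359]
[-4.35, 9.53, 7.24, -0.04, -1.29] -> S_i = Random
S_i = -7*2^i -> [-7, -14, -28, -56, -112]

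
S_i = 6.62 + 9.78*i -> [6.62, 16.4, 26.18, 35.96, 45.74]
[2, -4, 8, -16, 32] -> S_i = 2*-2^i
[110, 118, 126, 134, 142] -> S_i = 110 + 8*i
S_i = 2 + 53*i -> [2, 55, 108, 161, 214]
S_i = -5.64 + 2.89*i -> [-5.64, -2.75, 0.14, 3.03, 5.92]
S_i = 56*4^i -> [56, 224, 896, 3584, 14336]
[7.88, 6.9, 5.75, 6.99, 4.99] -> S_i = Random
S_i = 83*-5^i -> [83, -415, 2075, -10375, 51875]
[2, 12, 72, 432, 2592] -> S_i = 2*6^i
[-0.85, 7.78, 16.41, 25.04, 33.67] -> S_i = -0.85 + 8.63*i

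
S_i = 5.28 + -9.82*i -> [5.28, -4.54, -14.36, -24.18, -34.0]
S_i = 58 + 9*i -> [58, 67, 76, 85, 94]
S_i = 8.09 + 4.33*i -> [8.09, 12.42, 16.75, 21.08, 25.41]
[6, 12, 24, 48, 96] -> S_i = 6*2^i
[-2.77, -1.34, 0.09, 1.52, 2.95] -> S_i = -2.77 + 1.43*i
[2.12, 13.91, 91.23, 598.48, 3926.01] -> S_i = 2.12*6.56^i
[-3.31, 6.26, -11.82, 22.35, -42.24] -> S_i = -3.31*(-1.89)^i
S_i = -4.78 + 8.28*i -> [-4.78, 3.5, 11.78, 20.06, 28.34]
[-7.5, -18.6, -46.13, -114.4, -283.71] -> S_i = -7.50*2.48^i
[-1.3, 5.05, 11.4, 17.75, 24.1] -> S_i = -1.30 + 6.35*i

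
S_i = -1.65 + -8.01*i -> [-1.65, -9.66, -17.67, -25.68, -33.69]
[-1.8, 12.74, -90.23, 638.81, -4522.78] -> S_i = -1.80*(-7.08)^i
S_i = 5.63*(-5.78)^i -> [5.63, -32.54, 188.09, -1087.16, 6283.76]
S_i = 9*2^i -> [9, 18, 36, 72, 144]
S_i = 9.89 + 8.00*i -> [9.89, 17.89, 25.89, 33.89, 41.89]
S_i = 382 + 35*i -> [382, 417, 452, 487, 522]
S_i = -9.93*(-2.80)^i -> [-9.93, 27.8, -77.85, 217.98, -610.35]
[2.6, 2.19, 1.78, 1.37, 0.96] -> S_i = 2.60 + -0.41*i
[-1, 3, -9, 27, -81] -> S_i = -1*-3^i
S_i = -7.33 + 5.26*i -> [-7.33, -2.07, 3.19, 8.45, 13.71]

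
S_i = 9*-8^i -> [9, -72, 576, -4608, 36864]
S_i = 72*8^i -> [72, 576, 4608, 36864, 294912]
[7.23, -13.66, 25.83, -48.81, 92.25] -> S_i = 7.23*(-1.89)^i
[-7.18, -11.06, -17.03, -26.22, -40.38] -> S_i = -7.18*1.54^i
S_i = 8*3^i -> [8, 24, 72, 216, 648]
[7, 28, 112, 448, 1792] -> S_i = 7*4^i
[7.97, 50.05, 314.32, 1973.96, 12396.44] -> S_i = 7.97*6.28^i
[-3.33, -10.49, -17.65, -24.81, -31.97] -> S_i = -3.33 + -7.16*i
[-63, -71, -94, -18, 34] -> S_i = Random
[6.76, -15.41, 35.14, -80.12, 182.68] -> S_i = 6.76*(-2.28)^i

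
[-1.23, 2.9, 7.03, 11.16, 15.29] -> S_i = -1.23 + 4.13*i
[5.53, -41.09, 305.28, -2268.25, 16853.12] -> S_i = 5.53*(-7.43)^i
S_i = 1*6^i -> [1, 6, 36, 216, 1296]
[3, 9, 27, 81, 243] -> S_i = 3*3^i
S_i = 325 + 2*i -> [325, 327, 329, 331, 333]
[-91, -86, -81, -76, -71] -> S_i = -91 + 5*i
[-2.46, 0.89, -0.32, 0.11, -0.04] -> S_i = -2.46*(-0.36)^i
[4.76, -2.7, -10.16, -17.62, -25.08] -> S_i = 4.76 + -7.46*i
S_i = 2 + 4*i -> [2, 6, 10, 14, 18]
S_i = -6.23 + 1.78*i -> [-6.23, -4.45, -2.67, -0.89, 0.89]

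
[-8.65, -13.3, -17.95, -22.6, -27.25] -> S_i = -8.65 + -4.65*i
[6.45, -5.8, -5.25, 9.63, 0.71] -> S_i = Random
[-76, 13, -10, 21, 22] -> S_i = Random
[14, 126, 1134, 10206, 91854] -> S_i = 14*9^i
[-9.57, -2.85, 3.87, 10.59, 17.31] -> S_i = -9.57 + 6.72*i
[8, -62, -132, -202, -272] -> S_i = 8 + -70*i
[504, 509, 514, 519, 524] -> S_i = 504 + 5*i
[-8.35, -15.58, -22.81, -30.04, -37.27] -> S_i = -8.35 + -7.23*i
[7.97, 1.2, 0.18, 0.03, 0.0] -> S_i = 7.97*0.15^i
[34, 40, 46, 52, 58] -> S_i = 34 + 6*i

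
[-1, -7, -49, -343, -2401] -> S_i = -1*7^i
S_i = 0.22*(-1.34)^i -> [0.22, -0.29, 0.4, -0.53, 0.71]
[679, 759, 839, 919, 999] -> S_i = 679 + 80*i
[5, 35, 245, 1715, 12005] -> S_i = 5*7^i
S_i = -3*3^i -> [-3, -9, -27, -81, -243]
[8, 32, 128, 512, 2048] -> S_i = 8*4^i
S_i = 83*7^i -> [83, 581, 4067, 28469, 199283]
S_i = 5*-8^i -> [5, -40, 320, -2560, 20480]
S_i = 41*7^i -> [41, 287, 2009, 14063, 98441]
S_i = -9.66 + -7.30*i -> [-9.66, -16.96, -24.26, -31.56, -38.86]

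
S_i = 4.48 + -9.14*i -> [4.48, -4.66, -13.8, -22.94, -32.08]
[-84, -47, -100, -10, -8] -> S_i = Random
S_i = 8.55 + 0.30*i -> [8.55, 8.85, 9.15, 9.45, 9.75]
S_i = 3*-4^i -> [3, -12, 48, -192, 768]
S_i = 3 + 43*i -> [3, 46, 89, 132, 175]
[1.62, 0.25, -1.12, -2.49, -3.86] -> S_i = 1.62 + -1.37*i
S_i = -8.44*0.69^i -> [-8.44, -5.82, -4.02, -2.77, -1.91]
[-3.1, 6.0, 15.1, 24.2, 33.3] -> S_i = -3.10 + 9.10*i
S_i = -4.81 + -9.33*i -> [-4.81, -14.14, -23.47, -32.8, -42.13]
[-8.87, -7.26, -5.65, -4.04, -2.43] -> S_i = -8.87 + 1.61*i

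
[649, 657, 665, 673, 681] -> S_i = 649 + 8*i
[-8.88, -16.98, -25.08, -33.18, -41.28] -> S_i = -8.88 + -8.10*i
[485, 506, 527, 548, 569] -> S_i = 485 + 21*i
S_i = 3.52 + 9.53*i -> [3.52, 13.05, 22.58, 32.11, 41.64]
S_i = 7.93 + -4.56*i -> [7.93, 3.37, -1.19, -5.75, -10.31]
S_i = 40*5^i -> [40, 200, 1000, 5000, 25000]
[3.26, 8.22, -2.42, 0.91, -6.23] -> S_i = Random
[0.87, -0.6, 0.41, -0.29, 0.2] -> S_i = 0.87*(-0.69)^i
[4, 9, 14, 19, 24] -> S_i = 4 + 5*i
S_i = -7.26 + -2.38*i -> [-7.26, -9.64, -12.02, -14.4, -16.78]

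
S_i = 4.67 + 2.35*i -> [4.67, 7.02, 9.37, 11.72, 14.07]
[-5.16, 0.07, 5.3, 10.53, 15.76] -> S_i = -5.16 + 5.23*i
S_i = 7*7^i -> [7, 49, 343, 2401, 16807]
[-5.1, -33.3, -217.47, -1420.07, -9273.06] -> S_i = -5.10*6.53^i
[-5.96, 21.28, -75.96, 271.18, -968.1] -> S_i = -5.96*(-3.57)^i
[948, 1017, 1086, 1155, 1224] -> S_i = 948 + 69*i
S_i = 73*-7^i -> [73, -511, 3577, -25039, 175273]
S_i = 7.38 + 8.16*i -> [7.38, 15.54, 23.7, 31.86, 40.02]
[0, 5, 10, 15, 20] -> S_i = 0 + 5*i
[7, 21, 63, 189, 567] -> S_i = 7*3^i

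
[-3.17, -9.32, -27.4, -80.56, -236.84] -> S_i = -3.17*2.94^i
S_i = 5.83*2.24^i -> [5.83, 13.06, 29.25, 65.53, 146.78]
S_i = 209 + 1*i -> [209, 210, 211, 212, 213]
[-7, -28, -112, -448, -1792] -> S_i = -7*4^i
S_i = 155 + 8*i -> [155, 163, 171, 179, 187]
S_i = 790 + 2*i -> [790, 792, 794, 796, 798]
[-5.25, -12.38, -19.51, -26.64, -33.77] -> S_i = -5.25 + -7.13*i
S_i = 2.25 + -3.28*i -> [2.25, -1.03, -4.31, -7.59, -10.87]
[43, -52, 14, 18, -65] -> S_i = Random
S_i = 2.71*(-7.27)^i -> [2.71, -19.7, 143.23, -1041.29, 7570.19]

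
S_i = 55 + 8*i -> [55, 63, 71, 79, 87]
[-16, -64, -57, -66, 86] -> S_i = Random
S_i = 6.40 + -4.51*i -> [6.4, 1.89, -2.62, -7.13, -11.64]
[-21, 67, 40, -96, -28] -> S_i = Random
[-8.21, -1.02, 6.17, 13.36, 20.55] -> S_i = -8.21 + 7.19*i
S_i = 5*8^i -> [5, 40, 320, 2560, 20480]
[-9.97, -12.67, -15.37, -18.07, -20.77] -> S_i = -9.97 + -2.70*i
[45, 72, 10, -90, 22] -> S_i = Random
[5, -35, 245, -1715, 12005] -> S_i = 5*-7^i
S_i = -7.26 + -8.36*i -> [-7.26, -15.62, -23.98, -32.34, -40.7]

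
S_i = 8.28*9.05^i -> [8.28, 74.93, 678.15, 6137.28, 55542.4]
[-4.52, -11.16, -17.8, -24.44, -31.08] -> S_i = -4.52 + -6.64*i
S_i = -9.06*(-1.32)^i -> [-9.06, 11.96, -15.79, 20.84, -27.51]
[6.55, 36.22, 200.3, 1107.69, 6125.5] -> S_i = 6.55*5.53^i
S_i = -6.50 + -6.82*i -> [-6.5, -13.32, -20.14, -26.96, -33.78]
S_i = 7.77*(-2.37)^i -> [7.77, -18.41, 43.64, -103.43, 245.14]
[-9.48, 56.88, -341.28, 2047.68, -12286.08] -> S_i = -9.48*(-6.00)^i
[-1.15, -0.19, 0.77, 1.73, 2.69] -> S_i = -1.15 + 0.96*i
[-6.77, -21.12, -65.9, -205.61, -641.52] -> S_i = -6.77*3.12^i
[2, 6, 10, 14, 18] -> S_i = 2 + 4*i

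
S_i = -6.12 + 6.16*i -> [-6.12, 0.04, 6.2, 12.36, 18.52]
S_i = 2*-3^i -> [2, -6, 18, -54, 162]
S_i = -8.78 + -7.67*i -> [-8.78, -16.45, -24.12, -31.79, -39.46]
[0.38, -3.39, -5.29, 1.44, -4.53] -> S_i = Random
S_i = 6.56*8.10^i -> [6.56, 53.14, 430.4, 3486.25, 28238.65]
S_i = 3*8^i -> [3, 24, 192, 1536, 12288]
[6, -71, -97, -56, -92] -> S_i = Random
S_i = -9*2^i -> [-9, -18, -36, -72, -144]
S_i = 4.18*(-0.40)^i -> [4.18, -1.67, 0.67, -0.27, 0.11]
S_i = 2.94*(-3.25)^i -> [2.94, -9.56, 31.05, -100.92, 328.01]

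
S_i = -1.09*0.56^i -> [-1.09, -0.61, -0.34, -0.19, -0.11]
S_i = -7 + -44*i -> [-7, -51, -95, -139, -183]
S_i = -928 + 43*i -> [-928, -885, -842, -799, -756]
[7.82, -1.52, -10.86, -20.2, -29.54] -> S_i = 7.82 + -9.34*i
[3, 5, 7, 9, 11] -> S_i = 3 + 2*i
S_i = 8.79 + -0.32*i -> [8.79, 8.47, 8.15, 7.83, 7.51]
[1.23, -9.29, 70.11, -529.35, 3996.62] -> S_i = 1.23*(-7.55)^i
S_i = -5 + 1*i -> [-5, -4, -3, -2, -1]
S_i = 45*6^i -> [45, 270, 1620, 9720, 58320]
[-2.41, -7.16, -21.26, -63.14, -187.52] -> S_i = -2.41*2.97^i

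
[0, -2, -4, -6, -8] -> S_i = 0 + -2*i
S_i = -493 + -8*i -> [-493, -501, -509, -517, -525]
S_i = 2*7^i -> [2, 14, 98, 686, 4802]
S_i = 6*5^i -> [6, 30, 150, 750, 3750]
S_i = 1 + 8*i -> [1, 9, 17, 25, 33]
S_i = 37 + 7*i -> [37, 44, 51, 58, 65]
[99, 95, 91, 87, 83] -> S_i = 99 + -4*i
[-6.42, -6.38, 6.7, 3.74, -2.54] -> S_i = Random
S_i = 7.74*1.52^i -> [7.74, 11.76, 17.88, 27.18, 41.32]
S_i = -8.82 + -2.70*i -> [-8.82, -11.52, -14.22, -16.92, -19.62]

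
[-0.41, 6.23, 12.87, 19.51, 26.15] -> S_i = -0.41 + 6.64*i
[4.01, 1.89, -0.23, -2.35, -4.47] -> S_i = 4.01 + -2.12*i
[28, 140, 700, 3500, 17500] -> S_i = 28*5^i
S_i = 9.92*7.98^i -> [9.92, 79.16, 631.71, 5041.04, 40227.52]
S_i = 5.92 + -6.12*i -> [5.92, -0.2, -6.32, -12.44, -18.56]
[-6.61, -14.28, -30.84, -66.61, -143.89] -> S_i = -6.61*2.16^i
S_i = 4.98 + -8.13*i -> [4.98, -3.15, -11.28, -19.41, -27.54]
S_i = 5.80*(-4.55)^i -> [5.8, -26.39, 120.07, -546.34, 2485.84]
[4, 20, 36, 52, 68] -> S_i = 4 + 16*i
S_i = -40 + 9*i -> [-40, -31, -22, -13, -4]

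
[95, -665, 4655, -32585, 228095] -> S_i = 95*-7^i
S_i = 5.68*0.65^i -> [5.68, 3.69, 2.4, 1.56, 1.01]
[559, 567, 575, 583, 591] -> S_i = 559 + 8*i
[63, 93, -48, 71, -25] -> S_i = Random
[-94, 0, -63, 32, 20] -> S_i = Random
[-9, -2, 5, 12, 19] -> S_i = -9 + 7*i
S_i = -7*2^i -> [-7, -14, -28, -56, -112]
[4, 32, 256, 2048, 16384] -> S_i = 4*8^i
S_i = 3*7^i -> [3, 21, 147, 1029, 7203]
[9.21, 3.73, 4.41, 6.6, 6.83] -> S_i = Random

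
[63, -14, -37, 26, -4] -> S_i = Random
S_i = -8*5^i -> [-8, -40, -200, -1000, -5000]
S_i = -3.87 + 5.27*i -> [-3.87, 1.4, 6.67, 11.94, 17.21]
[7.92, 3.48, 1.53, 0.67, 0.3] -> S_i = 7.92*0.44^i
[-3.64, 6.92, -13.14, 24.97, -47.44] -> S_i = -3.64*(-1.90)^i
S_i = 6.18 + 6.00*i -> [6.18, 12.18, 18.18, 24.18, 30.18]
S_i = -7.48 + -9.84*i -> [-7.48, -17.32, -27.16, -37.0, -46.84]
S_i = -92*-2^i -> [-92, 184, -368, 736, -1472]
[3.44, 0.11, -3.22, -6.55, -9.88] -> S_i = 3.44 + -3.33*i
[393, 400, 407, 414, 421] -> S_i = 393 + 7*i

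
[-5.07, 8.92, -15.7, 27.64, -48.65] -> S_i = -5.07*(-1.76)^i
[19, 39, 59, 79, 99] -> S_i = 19 + 20*i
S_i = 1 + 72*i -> [1, 73, 145, 217, 289]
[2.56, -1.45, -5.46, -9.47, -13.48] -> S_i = 2.56 + -4.01*i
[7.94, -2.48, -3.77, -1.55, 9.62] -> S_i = Random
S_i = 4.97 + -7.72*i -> [4.97, -2.75, -10.47, -18.19, -25.91]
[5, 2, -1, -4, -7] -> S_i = 5 + -3*i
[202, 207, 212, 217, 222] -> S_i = 202 + 5*i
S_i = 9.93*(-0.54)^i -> [9.93, -5.36, 2.9, -1.56, 0.84]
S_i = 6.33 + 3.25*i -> [6.33, 9.58, 12.83, 16.08, 19.33]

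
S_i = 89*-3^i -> [89, -267, 801, -2403, 7209]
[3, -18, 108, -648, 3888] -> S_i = 3*-6^i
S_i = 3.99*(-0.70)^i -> [3.99, -2.79, 1.96, -1.37, 0.96]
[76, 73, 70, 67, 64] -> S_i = 76 + -3*i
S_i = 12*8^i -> [12, 96, 768, 6144, 49152]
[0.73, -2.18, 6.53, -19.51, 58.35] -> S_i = 0.73*(-2.99)^i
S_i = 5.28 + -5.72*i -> [5.28, -0.44, -6.16, -11.88, -17.6]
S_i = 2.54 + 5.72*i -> [2.54, 8.26, 13.98, 19.7, 25.42]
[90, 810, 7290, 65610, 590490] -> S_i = 90*9^i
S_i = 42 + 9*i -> [42, 51, 60, 69, 78]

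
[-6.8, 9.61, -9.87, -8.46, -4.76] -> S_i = Random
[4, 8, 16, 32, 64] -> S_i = 4*2^i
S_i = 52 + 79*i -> [52, 131, 210, 289, 368]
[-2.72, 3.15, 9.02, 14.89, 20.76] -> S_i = -2.72 + 5.87*i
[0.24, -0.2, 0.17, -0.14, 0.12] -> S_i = 0.24*(-0.84)^i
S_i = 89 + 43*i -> [89, 132, 175, 218, 261]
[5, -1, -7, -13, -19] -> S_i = 5 + -6*i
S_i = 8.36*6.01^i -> [8.36, 50.24, 301.96, 1814.8, 10906.97]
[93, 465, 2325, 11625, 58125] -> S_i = 93*5^i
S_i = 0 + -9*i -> [0, -9, -18, -27, -36]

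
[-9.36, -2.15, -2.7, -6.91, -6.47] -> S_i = Random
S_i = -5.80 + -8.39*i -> [-5.8, -14.19, -22.58, -30.97, -39.36]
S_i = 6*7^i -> [6, 42, 294, 2058, 14406]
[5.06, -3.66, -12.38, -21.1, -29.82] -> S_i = 5.06 + -8.72*i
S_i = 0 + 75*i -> [0, 75, 150, 225, 300]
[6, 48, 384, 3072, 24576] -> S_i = 6*8^i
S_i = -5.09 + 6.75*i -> [-5.09, 1.66, 8.41, 15.16, 21.91]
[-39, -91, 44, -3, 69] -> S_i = Random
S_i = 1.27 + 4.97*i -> [1.27, 6.24, 11.21, 16.18, 21.15]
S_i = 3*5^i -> [3, 15, 75, 375, 1875]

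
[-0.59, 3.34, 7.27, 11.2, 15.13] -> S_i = -0.59 + 3.93*i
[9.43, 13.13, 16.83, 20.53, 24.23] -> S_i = 9.43 + 3.70*i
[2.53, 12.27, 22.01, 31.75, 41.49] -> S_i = 2.53 + 9.74*i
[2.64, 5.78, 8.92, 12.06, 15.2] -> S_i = 2.64 + 3.14*i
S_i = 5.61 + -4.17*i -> [5.61, 1.44, -2.73, -6.9, -11.07]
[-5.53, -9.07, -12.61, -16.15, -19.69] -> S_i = -5.53 + -3.54*i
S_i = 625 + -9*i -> [625, 616, 607, 598, 589]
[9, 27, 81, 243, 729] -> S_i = 9*3^i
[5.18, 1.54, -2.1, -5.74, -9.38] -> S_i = 5.18 + -3.64*i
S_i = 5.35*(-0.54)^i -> [5.35, -2.89, 1.56, -0.84, 0.45]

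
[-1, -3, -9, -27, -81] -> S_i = -1*3^i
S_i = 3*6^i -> [3, 18, 108, 648, 3888]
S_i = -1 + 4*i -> [-1, 3, 7, 11, 15]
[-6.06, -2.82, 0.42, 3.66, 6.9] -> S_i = -6.06 + 3.24*i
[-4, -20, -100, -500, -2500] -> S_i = -4*5^i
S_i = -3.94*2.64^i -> [-3.94, -10.4, -27.46, -72.49, -191.39]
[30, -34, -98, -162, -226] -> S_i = 30 + -64*i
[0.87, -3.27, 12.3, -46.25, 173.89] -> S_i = 0.87*(-3.76)^i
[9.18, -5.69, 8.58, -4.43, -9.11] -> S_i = Random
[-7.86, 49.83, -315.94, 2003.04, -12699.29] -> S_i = -7.86*(-6.34)^i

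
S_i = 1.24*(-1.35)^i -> [1.24, -1.67, 2.26, -3.05, 4.12]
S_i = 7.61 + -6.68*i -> [7.61, 0.93, -5.75, -12.43, -19.11]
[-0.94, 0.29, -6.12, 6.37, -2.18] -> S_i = Random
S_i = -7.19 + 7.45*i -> [-7.19, 0.26, 7.71, 15.16, 22.61]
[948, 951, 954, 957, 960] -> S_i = 948 + 3*i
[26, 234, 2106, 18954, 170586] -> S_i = 26*9^i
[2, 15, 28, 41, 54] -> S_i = 2 + 13*i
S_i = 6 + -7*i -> [6, -1, -8, -15, -22]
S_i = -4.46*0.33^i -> [-4.46, -1.47, -0.49, -0.16, -0.05]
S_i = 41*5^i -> [41, 205, 1025, 5125, 25625]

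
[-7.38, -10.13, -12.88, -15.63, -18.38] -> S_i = -7.38 + -2.75*i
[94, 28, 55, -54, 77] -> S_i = Random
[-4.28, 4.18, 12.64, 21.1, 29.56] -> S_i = -4.28 + 8.46*i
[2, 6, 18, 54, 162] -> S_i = 2*3^i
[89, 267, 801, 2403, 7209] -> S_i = 89*3^i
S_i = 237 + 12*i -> [237, 249, 261, 273, 285]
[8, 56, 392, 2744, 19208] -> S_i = 8*7^i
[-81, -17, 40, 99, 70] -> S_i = Random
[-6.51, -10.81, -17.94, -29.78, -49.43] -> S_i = -6.51*1.66^i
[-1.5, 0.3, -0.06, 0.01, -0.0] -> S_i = -1.50*(-0.20)^i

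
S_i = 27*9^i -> [27, 243, 2187, 19683, 177147]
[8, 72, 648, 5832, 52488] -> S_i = 8*9^i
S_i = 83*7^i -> [83, 581, 4067, 28469, 199283]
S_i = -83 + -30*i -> [-83, -113, -143, -173, -203]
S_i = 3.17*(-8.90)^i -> [3.17, -28.21, 251.1, -2234.75, 19889.29]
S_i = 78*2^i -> [78, 156, 312, 624, 1248]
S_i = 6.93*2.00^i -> [6.93, 13.86, 27.72, 55.44, 110.88]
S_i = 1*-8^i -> [1, -8, 64, -512, 4096]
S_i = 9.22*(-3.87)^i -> [9.22, -35.68, 138.09, -534.4, 2068.12]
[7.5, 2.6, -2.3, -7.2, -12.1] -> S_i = 7.50 + -4.90*i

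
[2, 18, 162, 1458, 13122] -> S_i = 2*9^i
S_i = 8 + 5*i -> [8, 13, 18, 23, 28]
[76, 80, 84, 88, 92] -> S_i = 76 + 4*i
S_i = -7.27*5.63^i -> [-7.27, -40.93, -230.44, -1297.36, -7304.12]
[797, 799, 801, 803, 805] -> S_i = 797 + 2*i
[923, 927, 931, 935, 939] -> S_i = 923 + 4*i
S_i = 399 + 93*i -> [399, 492, 585, 678, 771]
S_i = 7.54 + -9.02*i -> [7.54, -1.48, -10.5, -19.52, -28.54]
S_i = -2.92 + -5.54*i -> [-2.92, -8.46, -14.0, -19.54, -25.08]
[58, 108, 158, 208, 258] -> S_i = 58 + 50*i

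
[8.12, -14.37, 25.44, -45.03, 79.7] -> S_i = 8.12*(-1.77)^i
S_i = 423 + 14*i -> [423, 437, 451, 465, 479]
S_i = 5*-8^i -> [5, -40, 320, -2560, 20480]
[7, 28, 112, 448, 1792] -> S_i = 7*4^i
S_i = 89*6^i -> [89, 534, 3204, 19224, 115344]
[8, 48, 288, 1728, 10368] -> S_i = 8*6^i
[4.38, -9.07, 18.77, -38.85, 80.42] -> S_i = 4.38*(-2.07)^i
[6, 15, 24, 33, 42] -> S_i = 6 + 9*i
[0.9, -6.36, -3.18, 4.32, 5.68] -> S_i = Random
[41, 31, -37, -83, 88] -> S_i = Random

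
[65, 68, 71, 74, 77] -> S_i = 65 + 3*i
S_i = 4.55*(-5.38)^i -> [4.55, -24.48, 131.7, -708.53, 3811.89]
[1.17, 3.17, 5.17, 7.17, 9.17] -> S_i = 1.17 + 2.00*i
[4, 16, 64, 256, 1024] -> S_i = 4*4^i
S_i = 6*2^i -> [6, 12, 24, 48, 96]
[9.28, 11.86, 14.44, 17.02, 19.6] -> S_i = 9.28 + 2.58*i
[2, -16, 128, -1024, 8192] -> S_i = 2*-8^i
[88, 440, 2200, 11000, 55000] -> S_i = 88*5^i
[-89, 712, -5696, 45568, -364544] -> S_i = -89*-8^i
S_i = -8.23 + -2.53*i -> [-8.23, -10.76, -13.29, -15.82, -18.35]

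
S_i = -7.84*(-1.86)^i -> [-7.84, 14.58, -27.12, 50.45, -93.84]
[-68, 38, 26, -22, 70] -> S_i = Random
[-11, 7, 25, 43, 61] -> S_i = -11 + 18*i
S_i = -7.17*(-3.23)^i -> [-7.17, 23.16, -74.8, 241.62, -780.42]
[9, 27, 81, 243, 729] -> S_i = 9*3^i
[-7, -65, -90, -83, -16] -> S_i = Random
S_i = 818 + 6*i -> [818, 824, 830, 836, 842]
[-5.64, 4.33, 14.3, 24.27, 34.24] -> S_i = -5.64 + 9.97*i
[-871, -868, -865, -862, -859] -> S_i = -871 + 3*i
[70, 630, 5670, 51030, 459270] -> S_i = 70*9^i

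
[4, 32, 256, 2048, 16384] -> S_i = 4*8^i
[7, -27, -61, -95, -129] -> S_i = 7 + -34*i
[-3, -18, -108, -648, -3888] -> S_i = -3*6^i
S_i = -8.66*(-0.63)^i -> [-8.66, 5.46, -3.44, 2.17, -1.36]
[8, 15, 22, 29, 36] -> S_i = 8 + 7*i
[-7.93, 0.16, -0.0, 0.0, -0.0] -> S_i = -7.93*(-0.02)^i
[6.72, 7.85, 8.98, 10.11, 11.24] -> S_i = 6.72 + 1.13*i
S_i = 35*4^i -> [35, 140, 560, 2240, 8960]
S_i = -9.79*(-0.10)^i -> [-9.79, 0.98, -0.1, 0.01, -0.0]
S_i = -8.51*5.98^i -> [-8.51, -50.89, -304.32, -1819.84, -10882.64]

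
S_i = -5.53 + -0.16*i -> [-5.53, -5.69, -5.85, -6.01, -6.17]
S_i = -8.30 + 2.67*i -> [-8.3, -5.63, -2.96, -0.29, 2.38]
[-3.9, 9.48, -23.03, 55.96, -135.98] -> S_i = -3.90*(-2.43)^i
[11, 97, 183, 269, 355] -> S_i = 11 + 86*i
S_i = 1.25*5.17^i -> [1.25, 6.46, 33.41, 172.74, 893.04]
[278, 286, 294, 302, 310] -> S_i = 278 + 8*i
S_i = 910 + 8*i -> [910, 918, 926, 934, 942]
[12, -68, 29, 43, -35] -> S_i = Random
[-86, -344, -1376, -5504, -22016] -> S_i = -86*4^i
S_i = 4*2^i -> [4, 8, 16, 32, 64]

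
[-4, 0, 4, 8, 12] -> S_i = -4 + 4*i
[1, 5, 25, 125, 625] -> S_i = 1*5^i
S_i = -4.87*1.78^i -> [-4.87, -8.67, -15.43, -27.47, -48.89]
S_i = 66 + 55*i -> [66, 121, 176, 231, 286]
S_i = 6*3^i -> [6, 18, 54, 162, 486]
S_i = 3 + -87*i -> [3, -84, -171, -258, -345]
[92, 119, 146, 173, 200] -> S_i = 92 + 27*i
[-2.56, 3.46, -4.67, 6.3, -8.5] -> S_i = -2.56*(-1.35)^i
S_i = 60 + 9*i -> [60, 69, 78, 87, 96]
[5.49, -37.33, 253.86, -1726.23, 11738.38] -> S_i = 5.49*(-6.80)^i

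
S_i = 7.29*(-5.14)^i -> [7.29, -37.47, 192.6, -989.96, 5088.39]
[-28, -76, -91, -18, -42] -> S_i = Random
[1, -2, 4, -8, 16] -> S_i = 1*-2^i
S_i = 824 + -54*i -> [824, 770, 716, 662, 608]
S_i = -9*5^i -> [-9, -45, -225, -1125, -5625]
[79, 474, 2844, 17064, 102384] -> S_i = 79*6^i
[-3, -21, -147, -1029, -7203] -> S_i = -3*7^i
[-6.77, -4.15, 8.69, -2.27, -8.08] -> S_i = Random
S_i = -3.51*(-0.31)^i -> [-3.51, 1.09, -0.34, 0.1, -0.03]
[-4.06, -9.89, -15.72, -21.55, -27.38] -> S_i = -4.06 + -5.83*i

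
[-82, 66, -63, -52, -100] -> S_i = Random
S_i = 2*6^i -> [2, 12, 72, 432, 2592]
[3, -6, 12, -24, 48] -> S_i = 3*-2^i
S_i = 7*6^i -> [7, 42, 252, 1512, 9072]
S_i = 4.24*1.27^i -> [4.24, 5.38, 6.84, 8.69, 11.03]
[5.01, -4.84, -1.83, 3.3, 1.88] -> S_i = Random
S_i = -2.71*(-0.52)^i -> [-2.71, 1.41, -0.73, 0.38, -0.2]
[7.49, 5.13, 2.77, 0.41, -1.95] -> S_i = 7.49 + -2.36*i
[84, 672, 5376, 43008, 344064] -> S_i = 84*8^i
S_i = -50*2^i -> [-50, -100, -200, -400, -800]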